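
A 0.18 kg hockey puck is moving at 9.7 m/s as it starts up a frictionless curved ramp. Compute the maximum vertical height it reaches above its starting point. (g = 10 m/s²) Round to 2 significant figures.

h = 4.7 m

Setting KE at the bottom equal to PE gained: ½mv² = mgh
h = v²/(2g) = 9.7²/(2 × 10) = 4.704 m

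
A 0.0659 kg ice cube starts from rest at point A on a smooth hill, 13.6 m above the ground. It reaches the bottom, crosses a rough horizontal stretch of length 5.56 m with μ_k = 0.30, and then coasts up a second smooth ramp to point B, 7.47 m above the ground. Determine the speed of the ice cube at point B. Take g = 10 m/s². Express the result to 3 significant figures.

Energy at A: mgh₁ = (0.0659)(10)(13.6) = 8.9624 J
Friction loss: W_f = μ_k mg d = 1.099 J
At B: ½mv² + mgh₂ = mgh₁ − W_f
½mv² = 8.9624 − 1.099 − 4.9227 = 2.9405 J
v = √(2 × 2.9405/0.0659) = 9.447 m/s

v = 9.45 m/s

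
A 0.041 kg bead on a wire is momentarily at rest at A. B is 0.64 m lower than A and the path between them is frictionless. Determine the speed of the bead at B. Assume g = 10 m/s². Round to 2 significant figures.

v = 3.6 m/s

Mechanical energy is conserved (no friction): mgh = ½mv²
v = √(2gh) = √(2 × 10 × 0.64) = √12.800 = 3.578 m/s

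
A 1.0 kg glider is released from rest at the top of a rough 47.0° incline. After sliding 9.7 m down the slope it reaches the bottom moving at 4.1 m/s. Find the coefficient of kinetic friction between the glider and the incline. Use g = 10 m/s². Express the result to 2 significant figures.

μ_k = 0.95

Energy balance down the incline: mg L sinθ − ½mv² = μ_k (mg cosθ) L
mgL sinθ = 70.941 J; ½mv² = 8.4050 J
W_f = 70.941 − 8.4050 = 62.54 J
μ_k = W_f/(mg cosθ · L) = 62.54/(6.820 × 9.7) = 0.9453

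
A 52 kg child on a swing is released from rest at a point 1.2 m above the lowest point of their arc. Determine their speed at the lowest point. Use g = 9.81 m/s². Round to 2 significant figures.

By conservation of mechanical energy, mgh = ½mv²
The mass cancels from both sides.
v = √(2gh) = √(2 × 9.81 × 1.2) = √23.544 = 4.852 m/s

v = 4.9 m/s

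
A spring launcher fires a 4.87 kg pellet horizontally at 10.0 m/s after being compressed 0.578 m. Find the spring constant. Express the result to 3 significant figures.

k = 1460 N/m

Spring PE at full compression equals KE at release: ½kx² = ½mv²
k = mv²/x² = (4.87)(10.0)²/(0.578)² = 1458 N/m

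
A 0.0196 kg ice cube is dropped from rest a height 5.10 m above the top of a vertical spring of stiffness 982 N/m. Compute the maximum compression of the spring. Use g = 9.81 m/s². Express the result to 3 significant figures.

Take the reference level at the top of the uncompressed spring. At max compression the cube has fallen H + x and is momentarily at rest:
mg(H + x) = ½kx²
½(982)x² − (0.0196)(9.81)x − (0.0196)(9.81)(5.10) = 0
491.0x² − 0.1923x − 0.9806 = 0
x = [0.1923 + √(0.03697 + 1925.9)]/(2 × 491.0) = 0.04489 m

x = 0.0449 m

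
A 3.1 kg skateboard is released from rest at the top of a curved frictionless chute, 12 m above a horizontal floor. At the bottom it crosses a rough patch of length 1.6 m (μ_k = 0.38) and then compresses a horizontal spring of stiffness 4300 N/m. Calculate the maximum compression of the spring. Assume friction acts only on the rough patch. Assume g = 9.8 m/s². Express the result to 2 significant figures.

Initial energy: E₁ = mgh = (3.1)(9.8)(12) = 364.56 J
Friction removes W_f = μ_k mg d = (0.38)(3.1)(9.8)(1.6) = 18.47 J
Energy reaching the spring: E = 364.56 − 18.47 = 346.09 J
At max compression ½kx² = E ⇒ x = √(2E/k) = √(2 × 346.09/4300) = 0.4012 m

x = 0.40 m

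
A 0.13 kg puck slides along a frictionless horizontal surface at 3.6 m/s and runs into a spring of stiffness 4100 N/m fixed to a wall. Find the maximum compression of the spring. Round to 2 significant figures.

x = 0.020 m

Conservation of energy between contact and max compression: ½mv² = ½kx²
x = v√(m/k) = 3.6 × √(0.13/4100) = 0.02027 m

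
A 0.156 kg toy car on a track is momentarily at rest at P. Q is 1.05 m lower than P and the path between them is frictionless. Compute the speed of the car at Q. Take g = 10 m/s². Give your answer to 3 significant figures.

v = 4.58 m/s

Equating total energy at the two states: mgh = ½mv²
v = √(2gh) = √(2 × 10 × 1.05) = √21.000 = 4.583 m/s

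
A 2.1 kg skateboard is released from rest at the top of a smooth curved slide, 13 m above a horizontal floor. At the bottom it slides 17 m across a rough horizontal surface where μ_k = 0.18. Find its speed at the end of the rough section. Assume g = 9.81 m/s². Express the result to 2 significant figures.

Energy bookkeeping (friction removes W_f = μ_k N d):
mgh = ½mv² + μ_k m g d
W_f = μ_k mg d = (0.18)(2.1)(9.81)(17) = 63.04 J
½mv² = mgh − W_f = 267.81 − 63.04 = 204.77 J
v = √(2 × 204.77/2.1) = 13.97 m/s

v = 14 m/s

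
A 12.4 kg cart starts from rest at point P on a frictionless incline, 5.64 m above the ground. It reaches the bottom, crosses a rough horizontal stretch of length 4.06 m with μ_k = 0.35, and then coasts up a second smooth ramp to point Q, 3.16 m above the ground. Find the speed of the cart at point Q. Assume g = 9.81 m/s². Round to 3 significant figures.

v = 4.56 m/s

Energy at P: mgh₁ = (12.4)(9.81)(5.64) = 686.07 J
Friction loss: W_f = μ_k mg d = 172.9 J
At Q: ½mv² + mgh₂ = mgh₁ − W_f
½mv² = 686.07 − 172.9 − 384.40 = 128.82 J
v = √(2 × 128.82/12.4) = 4.558 m/s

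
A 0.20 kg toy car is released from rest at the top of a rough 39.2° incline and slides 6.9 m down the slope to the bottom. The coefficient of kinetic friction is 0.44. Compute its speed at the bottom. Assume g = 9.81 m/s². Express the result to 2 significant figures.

v = 6.3 m/s

Taking the bottom as reference, mgh = ½mv² + μ_k N L with h = L sinθ, N = mg cosθ:
mgh = mgL sinθ = (0.20)(9.81)(6.9)sin39.2° = 8.5563 J
W_f = μ_k mg cosθ · L = (0.44)(0.20)(9.81)cos39.2°·6.9 = 4.616 J
½mv² = 8.5563 − 4.616 = 3.9402 J
v = √(2 × 3.9402/0.20) = 6.277 m/s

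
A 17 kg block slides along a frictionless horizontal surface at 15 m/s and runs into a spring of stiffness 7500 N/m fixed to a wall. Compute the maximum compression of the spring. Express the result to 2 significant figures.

All KE is stored as spring PE at maximum compression: ½mv² = ½kx²
x = v√(m/k) = 15 × √(17/7500) = 0.7141 m

x = 0.71 m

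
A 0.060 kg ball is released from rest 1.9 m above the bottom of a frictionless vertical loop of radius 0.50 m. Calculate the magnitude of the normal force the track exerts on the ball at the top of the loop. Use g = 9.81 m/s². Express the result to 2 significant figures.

Energy from release to top (height 2r): mgh = ½mv_top² + mg(2r)
v_top² = 2g(h − 2r) = 2(9.81)(1.9 − 1.000) = 17.658 m²/s²
At the top, both N and weight point toward the centre: N + mg = mv_top²/r
N = m(v_top²/r − g) = 0.060(17.658/0.50 − 9.81) = 1.530 N

N = 1.5 N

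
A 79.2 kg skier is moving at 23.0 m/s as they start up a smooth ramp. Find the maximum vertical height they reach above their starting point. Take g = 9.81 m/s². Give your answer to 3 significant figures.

By energy conservation, ½mv² = mgh
h = v²/(2g) = 23.0²/(2 × 9.81) = 26.96 m

h = 27.0 m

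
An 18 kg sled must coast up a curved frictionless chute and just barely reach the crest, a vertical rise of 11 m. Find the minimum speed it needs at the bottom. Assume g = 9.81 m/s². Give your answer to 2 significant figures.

At the top it is momentarily at rest, so all KE converts to PE: ½mv² = mgh
v = √(2gh) = √(2 × 9.81 × 11) = 14.69 m/s

v = 15 m/s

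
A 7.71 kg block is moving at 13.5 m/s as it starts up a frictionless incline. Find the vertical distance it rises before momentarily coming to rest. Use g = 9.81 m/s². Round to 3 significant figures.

By energy conservation, ½mv² = mgh
h = v²/(2g) = 13.5²/(2 × 9.81) = 9.289 m

h = 9.29 m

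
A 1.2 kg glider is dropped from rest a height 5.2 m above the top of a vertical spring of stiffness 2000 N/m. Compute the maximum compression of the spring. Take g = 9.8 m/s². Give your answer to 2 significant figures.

Measuring PE from the top of the relaxed spring, at max compression the glider has dropped H + x with zero KE, so:
mg(H + x) = ½kx²
½(2000)x² − (1.2)(9.8)x − (1.2)(9.8)(5.2) = 0
1000x² − 11.76x − 61.15 = 0
x = [11.76 + √(138.3 + 244608)]/(2 × 1000) = 0.2532 m

x = 0.25 m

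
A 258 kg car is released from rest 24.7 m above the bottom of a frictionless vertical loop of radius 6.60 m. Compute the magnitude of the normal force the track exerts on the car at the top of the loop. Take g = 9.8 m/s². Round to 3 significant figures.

Energy from release to top (height 2r): mgh = ½mv_top² + mg(2r)
v_top² = 2g(h − 2r) = 2(9.8)(24.7 − 13.20) = 225.40 m²/s²
At the top, both N and weight point toward the centre: N + mg = mv_top²/r
N = m(v_top²/r − g) = 258(225.40/6.60 − 9.8) = 6283 N

N = 6280 N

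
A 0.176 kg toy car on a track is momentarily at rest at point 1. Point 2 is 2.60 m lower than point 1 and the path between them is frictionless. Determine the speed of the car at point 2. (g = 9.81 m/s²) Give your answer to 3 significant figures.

Energy conservation between the two points: mgh = ½mv²
The mass cancels from both sides.
v = √(2gh) = √(2 × 9.81 × 2.60) = √51.012 = 7.142 m/s

v = 7.14 m/s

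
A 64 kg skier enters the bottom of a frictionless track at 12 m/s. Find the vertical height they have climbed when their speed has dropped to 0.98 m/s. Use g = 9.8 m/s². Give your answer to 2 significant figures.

h = 7.3 m

Energy balance between the two points: ½mv₁² = ½mv₂² + mgh
h = (v₁² − v₂²)/(2g) = (12² − 0.98²)/(2 × 9.8) = 7.298 m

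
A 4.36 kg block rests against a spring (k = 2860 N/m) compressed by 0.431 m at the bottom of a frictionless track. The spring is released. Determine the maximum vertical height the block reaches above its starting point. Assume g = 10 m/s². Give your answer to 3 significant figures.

h = 6.09 m

All spring PE becomes gravitational PE at the highest point: ½kx² = mgh
h = kx²/(2mg) = (2860)(0.431)²/(2 × 4.36 × 10) = 6.093 m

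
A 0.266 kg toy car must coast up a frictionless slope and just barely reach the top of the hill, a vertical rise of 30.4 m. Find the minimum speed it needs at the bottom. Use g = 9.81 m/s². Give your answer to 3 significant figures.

v = 24.4 m/s

At the top it is momentarily at rest, so all KE converts to PE: ½mv² = mgh
v = √(2gh) = √(2 × 9.81 × 30.4) = 24.42 m/s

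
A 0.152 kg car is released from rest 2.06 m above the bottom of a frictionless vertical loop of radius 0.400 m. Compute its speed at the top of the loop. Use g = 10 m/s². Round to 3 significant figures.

Energy conservation: mgh = ½mv_top² + mg(2r)
v_top² = 2g(h − 2r) = 2(10)(2.06 − 0.8000) = 25.20
v_top = 5.020 m/s

v = 5.02 m/s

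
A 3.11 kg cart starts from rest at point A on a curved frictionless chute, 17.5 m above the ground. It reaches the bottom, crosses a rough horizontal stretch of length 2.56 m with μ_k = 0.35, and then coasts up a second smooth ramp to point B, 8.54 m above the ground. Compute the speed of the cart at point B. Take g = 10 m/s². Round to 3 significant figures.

Energy at A: mgh₁ = (3.11)(10)(17.5) = 544.25 J
Friction loss: W_f = μ_k mg d = 27.87 J
At B: ½mv² + mgh₂ = mgh₁ − W_f
½mv² = 544.25 − 27.87 − 265.59 = 250.79 J
v = √(2 × 250.79/3.11) = 12.70 m/s

v = 12.7 m/s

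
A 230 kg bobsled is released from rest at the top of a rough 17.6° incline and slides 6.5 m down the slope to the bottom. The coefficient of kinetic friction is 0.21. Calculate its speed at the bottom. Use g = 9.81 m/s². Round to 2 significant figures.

Energy: mgh = ½mv² + W_f, with h = L sinθ and W_f = μ_k (mg cosθ) L
mgh = mgL sinθ = (230)(9.81)(6.5)sin17.6° = 4434.5 J
W_f = μ_k mg cosθ · L = (0.21)(230)(9.81)cos17.6°·6.5 = 2936 J
½mv² = 4434.5 − 2936 = 1498.9 J
v = √(2 × 1498.9/230) = 3.610 m/s

v = 3.6 m/s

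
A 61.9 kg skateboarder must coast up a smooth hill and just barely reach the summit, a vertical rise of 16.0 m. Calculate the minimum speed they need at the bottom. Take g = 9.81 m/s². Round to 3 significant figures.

At the top they are momentarily at rest, so all KE converts to PE: ½mv² = mgh
v = √(2gh) = √(2 × 9.81 × 16.0) = 17.72 m/s

v = 17.7 m/s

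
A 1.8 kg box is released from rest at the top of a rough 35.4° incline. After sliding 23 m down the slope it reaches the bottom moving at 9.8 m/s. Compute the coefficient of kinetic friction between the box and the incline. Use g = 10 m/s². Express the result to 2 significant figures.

Energy balance down the incline: mg L sinθ − ½mv² = μ_k (mg cosθ) L
mgL sinθ = 239.82 J; ½mv² = 86.436 J
W_f = 239.82 − 86.436 = 153.4 J
μ_k = W_f/(mg cosθ · L) = 153.4/(14.67 × 23) = 0.4545

μ_k = 0.45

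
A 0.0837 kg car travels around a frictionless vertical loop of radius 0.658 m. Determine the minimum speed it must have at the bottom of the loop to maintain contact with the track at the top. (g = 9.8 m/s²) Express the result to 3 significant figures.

v = 5.68 m/s

At the top: mg = mv_top²/r ⇒ v_top² = gr = 6.448 m²/s²
Energy from bottom to top (height 2r): ½mv_bot² = ½mv_top² + mg(2r)
v_bot² = gr + 4gr = 5gr = 32.24
v_bot = √(5gr) = 5.678 m/s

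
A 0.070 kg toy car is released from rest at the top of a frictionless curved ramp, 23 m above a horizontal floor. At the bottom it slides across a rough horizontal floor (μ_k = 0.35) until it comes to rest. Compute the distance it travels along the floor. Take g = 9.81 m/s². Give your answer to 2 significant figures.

d = 66 m

Energy bookkeeping (friction removes W_f = μ_k N d):
At rest all PE has been dissipated by friction: mgh = μ_k m g d
d = h/μ_k = 23/0.35 = 65.71 m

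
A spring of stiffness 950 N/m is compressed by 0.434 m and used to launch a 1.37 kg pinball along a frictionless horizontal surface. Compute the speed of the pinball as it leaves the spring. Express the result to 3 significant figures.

The pinball leaves the spring when the spring is at natural length, so ½kx² = ½mv²
v = x√(k/m) = 0.434 × √(950/1.37) = 11.43 m/s

v = 11.4 m/s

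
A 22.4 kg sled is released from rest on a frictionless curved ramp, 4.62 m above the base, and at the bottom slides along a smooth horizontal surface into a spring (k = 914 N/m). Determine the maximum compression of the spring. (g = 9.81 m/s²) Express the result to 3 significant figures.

x = 1.49 m

Gravitational PE at the top equals spring PE at max compression: mgh = ½kx²
x = √(2mgh/k) = √(2 × 22.4 × 9.81 × 4.62 / 914) = 1.490 m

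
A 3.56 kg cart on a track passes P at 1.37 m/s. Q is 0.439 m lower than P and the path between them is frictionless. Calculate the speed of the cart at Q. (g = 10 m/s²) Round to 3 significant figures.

v = 3.26 m/s

By conservation of mechanical energy, ½mv₀² + mgh = ½mv²
v² = v₀² + 2gh = (1.37)² + 2(10)(0.439) = 10.657
v = √10.657 = 3.264 m/s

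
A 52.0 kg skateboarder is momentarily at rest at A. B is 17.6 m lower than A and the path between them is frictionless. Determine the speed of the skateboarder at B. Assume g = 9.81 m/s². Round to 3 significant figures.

Mechanical energy is conserved (no friction): mgh = ½mv²
v = √(2gh) = √(2 × 9.81 × 17.6) = √345.31 = 18.58 m/s

v = 18.6 m/s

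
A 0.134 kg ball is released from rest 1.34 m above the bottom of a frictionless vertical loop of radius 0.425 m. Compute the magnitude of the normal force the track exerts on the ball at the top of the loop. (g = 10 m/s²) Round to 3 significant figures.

Energy from release to top (height 2r): mgh = ½mv_top² + mg(2r)
v_top² = 2g(h − 2r) = 2(10)(1.34 − 0.8500) = 9.8000 m²/s²
At the top, both N and weight point toward the centre: N + mg = mv_top²/r
N = m(v_top²/r − g) = 0.134(9.8000/0.425 − 10) = 1.750 N

N = 1.75 N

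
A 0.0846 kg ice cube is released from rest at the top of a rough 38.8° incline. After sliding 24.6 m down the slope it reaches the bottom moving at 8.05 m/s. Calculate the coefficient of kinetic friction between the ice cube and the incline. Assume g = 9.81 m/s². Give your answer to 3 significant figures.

μ_k = 0.632

mgh = ½mv² + μ_k (mg cosθ) L, with h = L sinθ
mgL sinθ = 12.793 J; ½mv² = 2.7411 J
W_f = 12.793 − 2.7411 = 10.05 J
μ_k = W_f/(mg cosθ · L) = 10.05/(0.6468 × 24.6) = 0.6317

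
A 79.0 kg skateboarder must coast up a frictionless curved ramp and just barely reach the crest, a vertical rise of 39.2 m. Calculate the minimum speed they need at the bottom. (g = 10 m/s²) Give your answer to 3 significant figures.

At the top they are momentarily at rest, so all KE converts to PE: ½mv² = mgh
v = √(2gh) = √(2 × 10 × 39.2) = 28.00 m/s

v = 28.0 m/s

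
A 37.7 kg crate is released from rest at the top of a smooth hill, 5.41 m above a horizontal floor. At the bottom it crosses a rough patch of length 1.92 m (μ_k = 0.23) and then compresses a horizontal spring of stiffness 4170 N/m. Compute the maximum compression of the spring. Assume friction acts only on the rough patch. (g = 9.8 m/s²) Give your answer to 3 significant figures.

x = 0.938 m

Initial energy: E₁ = mgh = (37.7)(9.8)(5.41) = 1998.8 J
Friction removes W_f = μ_k mg d = (0.23)(37.7)(9.8)(1.92) = 163.2 J
Energy reaching the spring: E = 1998.8 − 163.2 = 1835.6 J
At max compression ½kx² = E ⇒ x = √(2E/k) = √(2 × 1835.6/4170) = 0.9383 m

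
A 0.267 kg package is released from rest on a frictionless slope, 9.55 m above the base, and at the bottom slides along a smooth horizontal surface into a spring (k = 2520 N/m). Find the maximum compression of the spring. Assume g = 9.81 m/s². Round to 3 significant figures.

At max compression the package is momentarily at rest: mgh = ½kx²
x = √(2mgh/k) = √(2 × 0.267 × 9.81 × 9.55 / 2520) = 0.1409 m

x = 0.141 m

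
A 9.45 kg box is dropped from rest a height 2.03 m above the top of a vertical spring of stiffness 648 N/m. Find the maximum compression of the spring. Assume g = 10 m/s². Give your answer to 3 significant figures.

Take the reference level at the top of the uncompressed spring. At max compression the box has fallen H + x and is momentarily at rest:
mg(H + x) = ½kx²
½(648)x² − (9.45)(10)x − (9.45)(10)(2.03) = 0
324.0x² − 94.50x − 191.8 = 0
x = [94.50 + √(8930 + 248618)]/(2 × 324.0) = 0.9290 m

x = 0.929 m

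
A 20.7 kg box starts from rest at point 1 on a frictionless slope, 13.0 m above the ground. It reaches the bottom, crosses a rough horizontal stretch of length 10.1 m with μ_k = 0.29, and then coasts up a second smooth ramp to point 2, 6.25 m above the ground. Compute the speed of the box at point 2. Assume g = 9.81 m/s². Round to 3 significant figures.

v = 8.66 m/s

Energy at 1: mgh₁ = (20.7)(9.81)(13.0) = 2639.9 J
Friction loss: W_f = μ_k mg d = 594.8 J
At 2: ½mv² + mgh₂ = mgh₁ − W_f
½mv² = 2639.9 − 594.8 − 1269.2 = 775.92 J
v = √(2 × 775.92/20.7) = 8.658 m/s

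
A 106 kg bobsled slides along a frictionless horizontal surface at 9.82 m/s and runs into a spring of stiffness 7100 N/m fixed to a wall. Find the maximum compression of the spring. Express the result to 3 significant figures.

At max compression the bobsled is momentarily at rest: ½mv² = ½kx²
x = v√(m/k) = 9.82 × √(106/7100) = 1.200 m

x = 1.20 m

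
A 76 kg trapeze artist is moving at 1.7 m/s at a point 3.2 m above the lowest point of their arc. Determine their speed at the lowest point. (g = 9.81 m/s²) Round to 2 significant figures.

v = 8.1 m/s

Mechanical energy is conserved (no friction): ½mv₀² + mgh = ½mv²
v² = v₀² + 2gh = (1.7)² + 2(9.81)(3.2) = 65.674
v = √65.674 = 8.104 m/s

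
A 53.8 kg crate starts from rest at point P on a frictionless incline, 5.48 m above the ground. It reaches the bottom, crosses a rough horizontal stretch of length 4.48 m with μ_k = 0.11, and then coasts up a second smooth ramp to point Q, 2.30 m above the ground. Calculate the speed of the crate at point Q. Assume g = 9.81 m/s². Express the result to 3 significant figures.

v = 7.26 m/s

Energy at P: mgh₁ = (53.8)(9.81)(5.48) = 2892.2 J
Friction loss: W_f = μ_k mg d = 260.1 J
At Q: ½mv² + mgh₂ = mgh₁ − W_f
½mv² = 2892.2 − 260.1 − 1213.9 = 1418.2 J
v = √(2 × 1418.2/53.8) = 7.261 m/s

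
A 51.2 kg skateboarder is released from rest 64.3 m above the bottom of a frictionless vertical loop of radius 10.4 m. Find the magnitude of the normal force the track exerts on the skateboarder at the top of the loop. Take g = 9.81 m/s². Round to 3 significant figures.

N = 3700 N

Energy from release to top (height 2r): mgh = ½mv_top² + mg(2r)
v_top² = 2g(h − 2r) = 2(9.81)(64.3 − 20.80) = 853.47 m²/s²
At the top, both N and weight point toward the centre: N + mg = mv_top²/r
N = m(v_top²/r − g) = 51.2(853.47/10.4 − 9.81) = 3699 N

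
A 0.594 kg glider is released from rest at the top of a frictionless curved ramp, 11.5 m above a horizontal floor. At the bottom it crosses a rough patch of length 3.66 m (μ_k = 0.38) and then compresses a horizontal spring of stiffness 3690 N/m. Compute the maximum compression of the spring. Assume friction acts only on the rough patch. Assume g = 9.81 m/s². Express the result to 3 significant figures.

x = 0.179 m

Initial energy: E₁ = mgh = (0.594)(9.81)(11.5) = 67.012 J
Friction removes W_f = μ_k mg d = (0.38)(0.594)(9.81)(3.66) = 8.104 J
Energy reaching the spring: E = 67.012 − 8.104 = 58.908 J
At max compression ½kx² = E ⇒ x = √(2E/k) = √(2 × 58.908/3690) = 0.1787 m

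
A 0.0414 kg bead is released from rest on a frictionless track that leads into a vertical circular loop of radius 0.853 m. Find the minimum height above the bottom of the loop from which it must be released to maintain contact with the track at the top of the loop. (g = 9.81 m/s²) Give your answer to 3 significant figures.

h = 2.13 m

At the top, for minimum speed gravity alone supplies the centripetal force: mg = mv_top²/r ⇒ v_top² = gr = 8.368 m²/s²
Energy conservation from release height h to the top (height 2r): mgh = ½mv_top² + mg(2r)
h = v_top²/(2g) + 2r = r/2 + 2r = 5r/2 = 2.132 m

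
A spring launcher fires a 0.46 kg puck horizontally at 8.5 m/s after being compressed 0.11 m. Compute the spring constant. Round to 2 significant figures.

Spring PE at full compression equals KE at release: ½kx² = ½mv²
k = mv²/x² = (0.46)(8.5)²/(0.11)² = 2747 N/m

k = 2700 N/m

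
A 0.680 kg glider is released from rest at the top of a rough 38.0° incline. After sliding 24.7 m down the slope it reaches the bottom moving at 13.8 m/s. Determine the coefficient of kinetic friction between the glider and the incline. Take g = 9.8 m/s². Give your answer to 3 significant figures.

μ_k = 0.282

The energy dissipated by friction is the PE lost minus the KE gained:
mgL sinθ = 101.34 J; ½mv² = 64.750 J
W_f = 101.34 − 64.750 = 36.59 J
μ_k = W_f/(mg cosθ · L) = 36.59/(5.251 × 24.7) = 0.2821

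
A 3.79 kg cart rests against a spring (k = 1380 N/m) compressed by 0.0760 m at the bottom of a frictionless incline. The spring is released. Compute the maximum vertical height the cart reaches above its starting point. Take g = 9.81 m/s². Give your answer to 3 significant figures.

h = 0.107 m

All spring PE becomes gravitational PE at the highest point: ½kx² = mgh
h = kx²/(2mg) = (1380)(0.0760)²/(2 × 3.79 × 9.81) = 0.1072 m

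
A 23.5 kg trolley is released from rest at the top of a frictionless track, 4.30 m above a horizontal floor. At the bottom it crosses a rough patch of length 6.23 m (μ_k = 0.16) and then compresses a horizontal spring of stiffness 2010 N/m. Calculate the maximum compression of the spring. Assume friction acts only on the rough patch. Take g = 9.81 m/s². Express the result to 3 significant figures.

Initial energy: E₁ = mgh = (23.5)(9.81)(4.30) = 991.30 J
Friction removes W_f = μ_k mg d = (0.16)(23.5)(9.81)(6.23) = 229.8 J
Energy reaching the spring: E = 991.30 − 229.8 = 761.50 J
At max compression ½kx² = E ⇒ x = √(2E/k) = √(2 × 761.50/2010) = 0.8705 m

x = 0.870 m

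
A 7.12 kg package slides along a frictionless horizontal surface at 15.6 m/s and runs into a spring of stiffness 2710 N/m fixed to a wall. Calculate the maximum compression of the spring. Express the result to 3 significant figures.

x = 0.800 m

Conservation of energy between contact and max compression: ½mv² = ½kx²
x = v√(m/k) = 15.6 × √(7.12/2710) = 0.7996 m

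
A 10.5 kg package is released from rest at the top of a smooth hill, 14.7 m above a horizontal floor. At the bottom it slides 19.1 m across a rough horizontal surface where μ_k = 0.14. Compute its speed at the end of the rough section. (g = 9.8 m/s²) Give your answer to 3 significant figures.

Applying the work–energy principle:
mgh = ½mv² + μ_k m g d
W_f = μ_k mg d = (0.14)(10.5)(9.8)(19.1) = 275.2 J
½mv² = mgh − W_f = 1512.6 − 275.2 = 1237.5 J
v = √(2 × 1237.5/10.5) = 15.35 m/s

v = 15.4 m/s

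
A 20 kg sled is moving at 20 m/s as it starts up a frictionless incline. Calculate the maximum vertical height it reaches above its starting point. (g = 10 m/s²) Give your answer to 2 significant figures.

h = 20 m

By energy conservation, ½mv² = mgh
h = v²/(2g) = 20²/(2 × 10) = 20.00 m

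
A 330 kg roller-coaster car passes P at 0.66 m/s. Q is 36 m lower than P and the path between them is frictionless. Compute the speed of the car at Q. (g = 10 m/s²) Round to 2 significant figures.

Energy conservation between the two points: ½mv₀² + mgh = ½mv²
The mass cancels from both sides.
v² = v₀² + 2gh = (0.66)² + 2(10)(36) = 720.44
v = √720.44 = 26.84 m/s

v = 27 m/s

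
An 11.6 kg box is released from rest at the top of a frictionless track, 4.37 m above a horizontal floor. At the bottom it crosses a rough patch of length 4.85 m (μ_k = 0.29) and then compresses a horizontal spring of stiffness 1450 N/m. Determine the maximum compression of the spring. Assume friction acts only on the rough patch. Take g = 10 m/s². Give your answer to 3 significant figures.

x = 0.689 m

Initial energy: E₁ = mgh = (11.6)(10)(4.37) = 506.92 J
Friction removes W_f = μ_k mg d = (0.29)(11.6)(10)(4.85) = 163.2 J
Energy reaching the spring: E = 506.92 − 163.2 = 343.77 J
At max compression ½kx² = E ⇒ x = √(2E/k) = √(2 × 343.77/1450) = 0.6886 m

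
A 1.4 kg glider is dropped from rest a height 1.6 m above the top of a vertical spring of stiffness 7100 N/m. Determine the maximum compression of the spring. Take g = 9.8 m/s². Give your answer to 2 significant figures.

Let x be the compression. The total drop is H + x, and the glider is instantaneously at rest at max compression, so energy conservation gives:
mg(H + x) = ½kx²
½(7100)x² − (1.4)(9.8)x − (1.4)(9.8)(1.6) = 0
3550x² − 13.72x − 21.95 = 0
x = [13.72 + √(188.2 + 311718)]/(2 × 3550) = 0.08059 m

x = 0.081 m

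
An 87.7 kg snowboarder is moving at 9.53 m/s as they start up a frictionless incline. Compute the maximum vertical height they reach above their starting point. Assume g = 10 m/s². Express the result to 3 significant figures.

By energy conservation, ½mv² = mgh
h = v²/(2g) = 9.53²/(2 × 10) = 4.541 m

h = 4.54 m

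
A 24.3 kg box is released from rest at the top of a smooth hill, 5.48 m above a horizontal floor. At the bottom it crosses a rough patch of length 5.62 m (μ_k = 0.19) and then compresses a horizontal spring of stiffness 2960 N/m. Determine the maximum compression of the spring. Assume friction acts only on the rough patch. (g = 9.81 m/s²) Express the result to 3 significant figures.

x = 0.843 m

Initial energy: E₁ = mgh = (24.3)(9.81)(5.48) = 1306.3 J
Friction removes W_f = μ_k mg d = (0.19)(24.3)(9.81)(5.62) = 254.5 J
Energy reaching the spring: E = 1306.3 − 254.5 = 1051.8 J
At max compression ½kx² = E ⇒ x = √(2E/k) = √(2 × 1051.8/2960) = 0.8430 m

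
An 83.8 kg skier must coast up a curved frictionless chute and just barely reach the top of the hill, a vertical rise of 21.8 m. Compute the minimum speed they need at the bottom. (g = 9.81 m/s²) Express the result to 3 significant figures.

At the top they are momentarily at rest, so all KE converts to PE: ½mv² = mgh
v = √(2gh) = √(2 × 9.81 × 21.8) = 20.68 m/s

v = 20.7 m/s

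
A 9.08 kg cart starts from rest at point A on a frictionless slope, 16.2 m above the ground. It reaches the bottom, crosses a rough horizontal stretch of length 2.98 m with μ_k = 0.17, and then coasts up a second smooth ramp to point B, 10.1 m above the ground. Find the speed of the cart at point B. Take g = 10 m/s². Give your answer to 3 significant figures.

v = 10.6 m/s

Energy at A: mgh₁ = (9.08)(10)(16.2) = 1471.0 J
Friction loss: W_f = μ_k mg d = 46.00 J
At B: ½mv² + mgh₂ = mgh₁ − W_f
½mv² = 1471.0 − 46.00 − 917.08 = 507.88 J
v = √(2 × 507.88/9.08) = 10.58 m/s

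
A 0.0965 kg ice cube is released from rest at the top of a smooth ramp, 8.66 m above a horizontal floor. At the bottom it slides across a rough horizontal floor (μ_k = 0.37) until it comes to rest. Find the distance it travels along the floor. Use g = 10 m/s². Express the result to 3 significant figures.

Energy bookkeeping (friction removes W_f = μ_k N d):
At rest all PE has been dissipated by friction: mgh = μ_k m g d
d = h/μ_k = 8.66/0.37 = 23.41 m

d = 23.4 m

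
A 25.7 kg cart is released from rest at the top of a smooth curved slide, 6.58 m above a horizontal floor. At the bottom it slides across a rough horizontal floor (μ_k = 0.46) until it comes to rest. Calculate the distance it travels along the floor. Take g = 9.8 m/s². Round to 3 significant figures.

Applying the work–energy principle:
At rest all PE has been dissipated by friction: mgh = μ_k m g d
d = h/μ_k = 6.58/0.46 = 14.30 m

d = 14.3 m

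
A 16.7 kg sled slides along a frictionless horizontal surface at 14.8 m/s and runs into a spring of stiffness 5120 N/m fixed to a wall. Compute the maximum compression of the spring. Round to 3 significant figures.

x = 0.845 m

At max compression the sled is momentarily at rest: ½mv² = ½kx²
x = v√(m/k) = 14.8 × √(16.7/5120) = 0.8452 m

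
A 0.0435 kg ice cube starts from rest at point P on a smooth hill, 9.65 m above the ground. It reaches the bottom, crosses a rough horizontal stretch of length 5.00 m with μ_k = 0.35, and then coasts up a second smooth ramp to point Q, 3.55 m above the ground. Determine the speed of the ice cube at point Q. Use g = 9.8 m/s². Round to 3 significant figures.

v = 9.23 m/s

Energy at P: mgh₁ = (0.0435)(9.8)(9.65) = 4.1138 J
Friction loss: W_f = μ_k mg d = 0.7460 J
At Q: ½mv² + mgh₂ = mgh₁ − W_f
½mv² = 4.1138 − 0.7460 − 1.5134 = 1.8544 J
v = √(2 × 1.8544/0.0435) = 9.234 m/s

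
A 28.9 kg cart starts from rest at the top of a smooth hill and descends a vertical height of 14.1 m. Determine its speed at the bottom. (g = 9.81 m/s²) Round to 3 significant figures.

v = 16.6 m/s

Energy conservation between the two points: mgh = ½mv²
v = √(2gh) = √(2 × 9.81 × 14.1) = √276.64 = 16.63 m/s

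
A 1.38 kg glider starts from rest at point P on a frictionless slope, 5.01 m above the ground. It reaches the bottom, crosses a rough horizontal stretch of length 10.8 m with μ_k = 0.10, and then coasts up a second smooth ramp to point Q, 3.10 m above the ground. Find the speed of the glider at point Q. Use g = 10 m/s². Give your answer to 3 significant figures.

Energy at P: mgh₁ = (1.38)(10)(5.01) = 69.138 J
Friction loss: W_f = μ_k mg d = 14.90 J
At Q: ½mv² + mgh₂ = mgh₁ − W_f
½mv² = 69.138 − 14.90 − 42.780 = 11.454 J
v = √(2 × 11.454/1.38) = 4.074 m/s

v = 4.07 m/s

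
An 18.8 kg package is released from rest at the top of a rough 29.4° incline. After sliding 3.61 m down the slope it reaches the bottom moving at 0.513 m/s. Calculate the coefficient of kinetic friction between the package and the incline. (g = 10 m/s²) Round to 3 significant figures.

The energy dissipated by friction is the PE lost minus the KE gained:
mgL sinθ = 333.17 J; ½mv² = 2.4738 J
W_f = 333.17 − 2.4738 = 330.7 J
μ_k = W_f/(mg cosθ · L) = 330.7/(163.8 × 3.61) = 0.5593

μ_k = 0.559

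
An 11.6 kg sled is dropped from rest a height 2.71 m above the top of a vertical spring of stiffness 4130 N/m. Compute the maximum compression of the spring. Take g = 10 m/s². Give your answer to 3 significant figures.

x = 0.419 m

Let x be the compression. The total drop is H + x, and the sled is instantaneously at rest at max compression, so energy conservation gives:
mg(H + x) = ½kx²
½(4130)x² − (11.6)(10)x − (11.6)(10)(2.71) = 0
2065x² − 116.0x − 314.4 = 0
x = [116.0 + √(13456 + 2.5966e+06)]/(2 × 2065) = 0.4193 m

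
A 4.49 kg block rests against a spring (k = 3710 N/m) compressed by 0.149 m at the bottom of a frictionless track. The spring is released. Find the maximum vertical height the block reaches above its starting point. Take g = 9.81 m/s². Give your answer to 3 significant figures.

Energy conservation from release to the highest point: ½kx² = mgh
h = kx²/(2mg) = (3710)(0.149)²/(2 × 4.49 × 9.81) = 0.9350 m

h = 0.935 m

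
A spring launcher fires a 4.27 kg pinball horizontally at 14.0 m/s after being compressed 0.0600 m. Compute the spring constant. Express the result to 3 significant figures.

k = 232000 N/m

Spring PE at full compression equals KE at release: ½kx² = ½mv²
k = mv²/x² = (4.27)(14.0)²/(0.0600)² = 232478 N/m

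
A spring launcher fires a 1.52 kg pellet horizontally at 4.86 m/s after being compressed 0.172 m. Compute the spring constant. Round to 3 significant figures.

Spring PE at full compression equals KE at release: ½kx² = ½mv²
k = mv²/x² = (1.52)(4.86)²/(0.172)² = 1214 N/m

k = 1210 N/m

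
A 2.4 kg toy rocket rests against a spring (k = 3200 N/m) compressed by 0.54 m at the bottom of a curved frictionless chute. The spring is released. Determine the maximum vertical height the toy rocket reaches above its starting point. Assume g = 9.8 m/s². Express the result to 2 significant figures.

Energy conservation from release to the highest point: ½kx² = mgh
h = kx²/(2mg) = (3200)(0.54)²/(2 × 2.4 × 9.8) = 19.84 m

h = 20 m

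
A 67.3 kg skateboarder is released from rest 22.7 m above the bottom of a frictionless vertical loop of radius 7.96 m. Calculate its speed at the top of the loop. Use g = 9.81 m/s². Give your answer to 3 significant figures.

v = 11.5 m/s

Energy conservation: mgh = ½mv_top² + mg(2r)
v_top² = 2g(h − 2r) = 2(9.81)(22.7 − 15.92) = 133.0
v_top = 11.53 m/s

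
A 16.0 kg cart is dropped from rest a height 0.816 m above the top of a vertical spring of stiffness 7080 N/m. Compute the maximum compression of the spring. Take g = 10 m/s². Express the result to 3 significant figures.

Measuring PE from the top of the relaxed spring, at max compression the cart has dropped H + x with zero KE, so:
mg(H + x) = ½kx²
½(7080)x² − (16.0)(10)x − (16.0)(10)(0.816) = 0
3540x² − 160.0x − 130.6 = 0
x = [160.0 + √(25600 + 1.8487e+06)]/(2 × 3540) = 0.2160 m

x = 0.216 m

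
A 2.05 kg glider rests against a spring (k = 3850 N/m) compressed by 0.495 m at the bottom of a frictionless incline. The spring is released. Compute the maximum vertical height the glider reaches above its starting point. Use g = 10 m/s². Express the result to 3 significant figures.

Energy conservation from release to the highest point: ½kx² = mgh
h = kx²/(2mg) = (3850)(0.495)²/(2 × 2.05 × 10) = 23.01 m

h = 23.0 m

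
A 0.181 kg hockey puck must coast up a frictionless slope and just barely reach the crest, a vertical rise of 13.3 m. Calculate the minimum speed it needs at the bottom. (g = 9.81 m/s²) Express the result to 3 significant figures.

v = 16.2 m/s

At the top it is momentarily at rest, so all KE converts to PE: ½mv² = mgh
v = √(2gh) = √(2 × 9.81 × 13.3) = 16.15 m/s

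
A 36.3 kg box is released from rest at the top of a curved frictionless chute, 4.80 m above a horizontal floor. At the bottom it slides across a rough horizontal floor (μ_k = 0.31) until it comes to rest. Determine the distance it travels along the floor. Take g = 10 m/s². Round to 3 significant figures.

Applying the work–energy principle:
At rest all PE has been dissipated by friction: mgh = μ_k m g d
d = h/μ_k = 4.80/0.31 = 15.48 m

d = 15.5 m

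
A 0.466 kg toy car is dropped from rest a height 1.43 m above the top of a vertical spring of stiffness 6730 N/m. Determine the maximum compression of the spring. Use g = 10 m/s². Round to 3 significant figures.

x = 0.0452 m

Take the reference level at the top of the uncompressed spring. At max compression the car has fallen H + x and is momentarily at rest:
mg(H + x) = ½kx²
½(6730)x² − (0.466)(10)x − (0.466)(10)(1.43) = 0
3365x² − 4.660x − 6.664 = 0
x = [4.660 + √(21.72 + 89695)]/(2 × 3365) = 0.04520 m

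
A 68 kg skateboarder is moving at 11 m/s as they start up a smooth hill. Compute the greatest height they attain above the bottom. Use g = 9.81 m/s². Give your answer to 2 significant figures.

By energy conservation, ½mv² = mgh
h = v²/(2g) = 11²/(2 × 9.81) = 6.167 m

h = 6.2 m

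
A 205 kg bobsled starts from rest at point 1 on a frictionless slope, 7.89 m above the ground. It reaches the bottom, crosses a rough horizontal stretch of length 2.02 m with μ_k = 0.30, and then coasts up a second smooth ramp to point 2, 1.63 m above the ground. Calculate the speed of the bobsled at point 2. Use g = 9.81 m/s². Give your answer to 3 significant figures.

v = 10.5 m/s

Energy at 1: mgh₁ = (205)(9.81)(7.89) = 15867 J
Friction loss: W_f = μ_k mg d = 1219 J
At 2: ½mv² + mgh₂ = mgh₁ − W_f
½mv² = 15867 − 1219 − 3278.0 = 11370 J
v = √(2 × 11370/205) = 10.53 m/s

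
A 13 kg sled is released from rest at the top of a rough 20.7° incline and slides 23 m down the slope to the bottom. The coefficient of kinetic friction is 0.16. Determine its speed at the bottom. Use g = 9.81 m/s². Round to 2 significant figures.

Work–energy: mg(L sinθ) − μ_k(mg cosθ)L = ½mv²
mgh = mgL sinθ = (13)(9.81)(23)sin20.7° = 1036.8 J
W_f = μ_k mg cosθ · L = (0.16)(13)(9.81)cos20.7°·23 = 439.0 J
½mv² = 1036.8 − 439.0 = 597.80 J
v = √(2 × 597.80/13) = 9.590 m/s

v = 9.6 m/s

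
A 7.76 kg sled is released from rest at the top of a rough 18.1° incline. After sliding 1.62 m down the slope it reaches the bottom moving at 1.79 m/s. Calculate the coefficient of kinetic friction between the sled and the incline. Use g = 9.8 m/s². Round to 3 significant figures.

Energy balance down the incline: mg L sinθ − ½mv² = μ_k (mg cosθ) L
mgL sinθ = 38.275 J; ½mv² = 12.432 J
W_f = 38.275 − 12.432 = 25.84 J
μ_k = W_f/(mg cosθ · L) = 25.84/(72.28 × 1.62) = 0.2207

μ_k = 0.221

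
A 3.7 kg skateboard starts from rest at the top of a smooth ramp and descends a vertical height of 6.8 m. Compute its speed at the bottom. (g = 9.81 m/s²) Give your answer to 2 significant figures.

v = 12 m/s

By conservation of mechanical energy, mgh = ½mv²
v = √(2gh) = √(2 × 9.81 × 6.8) = √133.42 = 11.55 m/s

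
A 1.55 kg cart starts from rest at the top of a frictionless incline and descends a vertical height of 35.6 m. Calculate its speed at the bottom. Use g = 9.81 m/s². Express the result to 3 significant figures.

Energy conservation between the two points: mgh = ½mv²
The mass cancels from both sides.
v = √(2gh) = √(2 × 9.81 × 35.6) = √698.47 = 26.43 m/s

v = 26.4 m/s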